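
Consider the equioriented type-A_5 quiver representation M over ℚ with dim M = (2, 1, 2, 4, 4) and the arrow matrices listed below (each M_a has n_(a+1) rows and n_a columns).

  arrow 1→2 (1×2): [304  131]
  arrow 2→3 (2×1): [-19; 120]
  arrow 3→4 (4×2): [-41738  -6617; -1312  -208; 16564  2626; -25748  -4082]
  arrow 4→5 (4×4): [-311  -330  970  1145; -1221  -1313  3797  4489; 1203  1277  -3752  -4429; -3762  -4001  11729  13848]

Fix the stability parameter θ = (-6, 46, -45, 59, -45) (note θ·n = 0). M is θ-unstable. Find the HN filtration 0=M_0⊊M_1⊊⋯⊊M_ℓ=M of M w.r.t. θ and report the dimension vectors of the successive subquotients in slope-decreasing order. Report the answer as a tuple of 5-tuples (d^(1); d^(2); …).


Via rank(M_{q-1}∘⋯∘M_p): M ≅ I[1,1], I[1,5], I[3,3], I[4,4], I[4,5]^2, I[5,5].
μ_θ-semistable layers: μ^(1)=59; μ^(2)=7; μ^(3)=1/2; μ^(4)=-6; μ^(5)=-45

((0, 0, 0, 1, 0); (0, 0, 0, 3, 3); (0, 1, 1, 0, 0); (2, 0, 0, 0, 0); (0, 0, 1, 0, 1))


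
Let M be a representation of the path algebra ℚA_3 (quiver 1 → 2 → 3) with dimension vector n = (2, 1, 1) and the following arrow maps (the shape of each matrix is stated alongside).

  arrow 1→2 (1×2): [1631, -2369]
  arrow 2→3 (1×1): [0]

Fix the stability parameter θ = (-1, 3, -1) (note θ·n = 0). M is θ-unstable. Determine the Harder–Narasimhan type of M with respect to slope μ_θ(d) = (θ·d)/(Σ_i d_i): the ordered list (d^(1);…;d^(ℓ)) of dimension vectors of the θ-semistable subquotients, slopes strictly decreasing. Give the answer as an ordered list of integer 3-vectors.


Barcode: M ≅ I[1,1], I[1,2], I[3,3]. HN layers by μ_θ (2 steps, strictly decreasing):
  μ^(1)=3; μ^(2)=-1

((0, 1, 0); (2, 0, 1))


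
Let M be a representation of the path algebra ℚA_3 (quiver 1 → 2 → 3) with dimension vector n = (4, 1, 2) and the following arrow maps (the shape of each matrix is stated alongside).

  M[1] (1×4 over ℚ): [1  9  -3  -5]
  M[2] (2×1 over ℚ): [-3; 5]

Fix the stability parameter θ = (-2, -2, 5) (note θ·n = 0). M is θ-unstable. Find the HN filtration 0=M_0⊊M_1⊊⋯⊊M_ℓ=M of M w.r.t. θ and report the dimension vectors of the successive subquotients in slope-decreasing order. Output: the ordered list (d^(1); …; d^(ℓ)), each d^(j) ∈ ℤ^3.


Interval decomposition of M: I[1,1]^3, I[1,3], I[3,3].
HN type (ℓ=2): μ^(1)=5; μ^(2)=-2

((0, 0, 2); (4, 1, 0))


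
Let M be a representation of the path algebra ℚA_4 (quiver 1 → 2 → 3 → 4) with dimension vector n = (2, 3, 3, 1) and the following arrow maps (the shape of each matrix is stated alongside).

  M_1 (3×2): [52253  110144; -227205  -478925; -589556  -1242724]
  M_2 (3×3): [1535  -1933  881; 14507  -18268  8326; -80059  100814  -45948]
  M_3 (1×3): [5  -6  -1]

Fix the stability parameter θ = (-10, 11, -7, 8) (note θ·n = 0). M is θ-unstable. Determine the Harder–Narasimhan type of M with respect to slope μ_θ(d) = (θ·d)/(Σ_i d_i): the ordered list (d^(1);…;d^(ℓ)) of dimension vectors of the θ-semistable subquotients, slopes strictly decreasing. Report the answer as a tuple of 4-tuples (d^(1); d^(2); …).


Interval decomposition of M: I[1,3], I[1,4], I[2,2], I[3,3].
HN type (ℓ=5): μ^(1)=11; μ^(2)=8; μ^(3)=2; μ^(4)=-7; μ^(5)=-10

((0, 1, 0, 0); (0, 0, 0, 1); (0, 2, 2, 0); (0, 0, 1, 0); (2, 0, 0, 0))


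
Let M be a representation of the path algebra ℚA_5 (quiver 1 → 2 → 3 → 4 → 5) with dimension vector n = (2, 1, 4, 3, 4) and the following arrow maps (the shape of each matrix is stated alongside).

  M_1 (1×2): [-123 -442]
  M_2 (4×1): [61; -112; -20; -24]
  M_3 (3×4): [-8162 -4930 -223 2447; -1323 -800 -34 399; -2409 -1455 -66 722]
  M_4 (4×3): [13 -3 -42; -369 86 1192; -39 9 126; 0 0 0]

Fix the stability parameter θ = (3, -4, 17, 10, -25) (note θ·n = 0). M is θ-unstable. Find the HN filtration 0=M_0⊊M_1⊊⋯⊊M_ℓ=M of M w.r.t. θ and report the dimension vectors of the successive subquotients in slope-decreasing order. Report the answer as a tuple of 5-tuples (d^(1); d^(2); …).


Interval decomposition of M: I[1,1], I[1,5], I[3,3], I[3,4], I[3,5], I[5,5]^2.
HN type (ℓ=6): μ^(1)=17; μ^(2)=27/2; μ^(3)=3; μ^(4)=2/3; μ^(5)=-1/2; μ^(6)=-25

((0, 0, 1, 0, 0); (0, 0, 1, 1, 0); (1, 0, 0, 0, 0); (0, 0, 2, 2, 2); (1, 1, 0, 0, 0); (0, 0, 0, 0, 2))


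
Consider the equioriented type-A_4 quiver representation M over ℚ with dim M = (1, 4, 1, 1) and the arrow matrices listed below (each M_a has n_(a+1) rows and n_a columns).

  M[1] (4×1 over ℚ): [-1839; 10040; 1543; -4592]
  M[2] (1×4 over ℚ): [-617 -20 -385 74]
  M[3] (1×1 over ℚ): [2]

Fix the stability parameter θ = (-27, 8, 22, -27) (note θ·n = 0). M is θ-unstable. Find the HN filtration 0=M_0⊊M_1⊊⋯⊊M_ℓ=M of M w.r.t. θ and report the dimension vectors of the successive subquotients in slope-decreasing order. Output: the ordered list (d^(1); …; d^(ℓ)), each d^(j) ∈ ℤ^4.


Interval decomposition of M: I[1,2], I[2,2]^2, I[2,4].
HN type (ℓ=3): μ^(1)=8; μ^(2)=1; μ^(3)=-27

((0, 3, 0, 0); (0, 1, 1, 1); (1, 0, 0, 0))


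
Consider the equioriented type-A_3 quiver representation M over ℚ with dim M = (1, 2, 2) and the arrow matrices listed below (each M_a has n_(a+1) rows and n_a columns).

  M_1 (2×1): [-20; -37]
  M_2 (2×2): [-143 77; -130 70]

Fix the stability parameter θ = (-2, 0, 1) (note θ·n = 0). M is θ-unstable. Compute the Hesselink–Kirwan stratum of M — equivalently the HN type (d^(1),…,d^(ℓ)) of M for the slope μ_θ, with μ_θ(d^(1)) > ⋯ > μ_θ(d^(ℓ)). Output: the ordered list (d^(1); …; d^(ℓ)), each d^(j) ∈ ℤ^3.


Via rank(M_{q-1}∘⋯∘M_p): M ≅ I[1,3], I[2,2], I[3,3].
μ_θ-semistable layers: μ^(1)=1; μ^(2)=0; μ^(3)=-2

((0, 0, 2); (0, 2, 0); (1, 0, 0))


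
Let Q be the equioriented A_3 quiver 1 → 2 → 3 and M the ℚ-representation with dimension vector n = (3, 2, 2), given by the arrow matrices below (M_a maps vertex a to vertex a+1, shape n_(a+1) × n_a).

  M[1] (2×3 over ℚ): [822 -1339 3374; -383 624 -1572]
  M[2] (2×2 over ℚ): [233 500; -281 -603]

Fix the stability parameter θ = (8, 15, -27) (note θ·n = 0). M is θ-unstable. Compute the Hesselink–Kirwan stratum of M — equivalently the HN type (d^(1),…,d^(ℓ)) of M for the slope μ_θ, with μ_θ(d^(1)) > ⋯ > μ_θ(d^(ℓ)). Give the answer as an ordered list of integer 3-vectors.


Via rank(M_{q-1}∘⋯∘M_p): M ≅ I[1,1], I[1,3]^2.
μ_θ-semistable layers: μ^(1)=8; μ^(2)=-4/3

((1, 0, 0); (2, 2, 2))


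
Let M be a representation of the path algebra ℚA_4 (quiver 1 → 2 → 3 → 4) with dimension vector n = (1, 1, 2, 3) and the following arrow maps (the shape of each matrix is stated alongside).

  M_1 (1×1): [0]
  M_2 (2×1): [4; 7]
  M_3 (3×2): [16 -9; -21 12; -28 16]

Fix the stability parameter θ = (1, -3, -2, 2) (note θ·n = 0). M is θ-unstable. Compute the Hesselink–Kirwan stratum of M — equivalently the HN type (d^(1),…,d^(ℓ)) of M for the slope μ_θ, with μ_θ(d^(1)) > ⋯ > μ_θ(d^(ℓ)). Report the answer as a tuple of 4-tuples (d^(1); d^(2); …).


Barcode: M ≅ I[1,1], I[2,4], I[3,4], I[4,4]. HN layers by μ_θ (4 steps, strictly decreasing):
  μ^(1)=2; μ^(2)=1; μ^(3)=-2; μ^(4)=-3

((0, 0, 0, 3); (1, 0, 0, 0); (0, 0, 2, 0); (0, 1, 0, 0))


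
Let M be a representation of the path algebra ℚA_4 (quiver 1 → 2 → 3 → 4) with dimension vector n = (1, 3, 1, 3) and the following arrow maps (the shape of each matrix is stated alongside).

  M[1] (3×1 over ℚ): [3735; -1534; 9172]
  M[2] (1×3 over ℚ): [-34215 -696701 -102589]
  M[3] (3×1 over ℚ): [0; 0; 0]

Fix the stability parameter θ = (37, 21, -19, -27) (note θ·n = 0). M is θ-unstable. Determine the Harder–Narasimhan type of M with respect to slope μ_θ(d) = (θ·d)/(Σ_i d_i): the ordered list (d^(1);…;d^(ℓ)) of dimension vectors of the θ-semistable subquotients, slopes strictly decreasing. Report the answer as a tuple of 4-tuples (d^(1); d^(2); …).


Interval decomposition of M: I[1,3], I[2,2]^2, I[4,4]^3.
HN type (ℓ=3): μ^(1)=21; μ^(2)=13; μ^(3)=-27

((0, 2, 0, 0); (1, 1, 1, 0); (0, 0, 0, 3))


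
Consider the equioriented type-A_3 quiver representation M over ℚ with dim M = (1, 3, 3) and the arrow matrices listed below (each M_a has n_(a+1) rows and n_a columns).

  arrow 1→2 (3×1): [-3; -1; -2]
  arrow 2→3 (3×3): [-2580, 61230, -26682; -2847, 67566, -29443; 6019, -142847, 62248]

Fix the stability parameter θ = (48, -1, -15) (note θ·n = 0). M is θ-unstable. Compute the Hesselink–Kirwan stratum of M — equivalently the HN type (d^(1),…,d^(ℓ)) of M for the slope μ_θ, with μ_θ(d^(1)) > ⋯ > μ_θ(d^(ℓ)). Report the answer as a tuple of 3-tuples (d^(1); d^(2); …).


Via rank(M_{q-1}∘⋯∘M_p): M ≅ I[1,3], I[2,2], I[2,3], I[3,3].
μ_θ-semistable layers: μ^(1)=32/3; μ^(2)=-1; μ^(3)=-8; μ^(4)=-15

((1, 1, 1); (0, 1, 0); (0, 1, 1); (0, 0, 1))


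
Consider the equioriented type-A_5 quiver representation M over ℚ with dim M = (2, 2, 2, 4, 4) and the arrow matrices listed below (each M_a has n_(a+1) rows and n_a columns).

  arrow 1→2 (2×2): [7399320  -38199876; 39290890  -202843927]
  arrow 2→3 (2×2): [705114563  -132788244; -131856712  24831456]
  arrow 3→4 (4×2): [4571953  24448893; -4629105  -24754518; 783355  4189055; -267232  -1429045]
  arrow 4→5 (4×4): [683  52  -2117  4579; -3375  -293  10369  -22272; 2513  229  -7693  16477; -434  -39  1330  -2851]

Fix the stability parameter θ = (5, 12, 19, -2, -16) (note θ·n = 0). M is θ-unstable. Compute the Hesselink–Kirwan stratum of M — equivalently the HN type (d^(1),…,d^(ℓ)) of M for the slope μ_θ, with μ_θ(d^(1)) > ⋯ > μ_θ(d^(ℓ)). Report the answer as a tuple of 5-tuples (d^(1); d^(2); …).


Via rank(M_{q-1}∘⋯∘M_p): M ≅ I[1,1], I[1,2], I[2,5], I[3,5], I[4,4], I[4,5], I[5,5].
μ_θ-semistable layers: μ^(1)=12; μ^(2)=5; μ^(3)=13/4; μ^(4)=1/3; μ^(5)=-2; μ^(6)=-9; μ^(7)=-16

((0, 1, 0, 0, 0); (2, 0, 0, 0, 0); (0, 1, 1, 1, 1); (0, 0, 1, 1, 1); (0, 0, 0, 1, 0); (0, 0, 0, 1, 1); (0, 0, 0, 0, 1))


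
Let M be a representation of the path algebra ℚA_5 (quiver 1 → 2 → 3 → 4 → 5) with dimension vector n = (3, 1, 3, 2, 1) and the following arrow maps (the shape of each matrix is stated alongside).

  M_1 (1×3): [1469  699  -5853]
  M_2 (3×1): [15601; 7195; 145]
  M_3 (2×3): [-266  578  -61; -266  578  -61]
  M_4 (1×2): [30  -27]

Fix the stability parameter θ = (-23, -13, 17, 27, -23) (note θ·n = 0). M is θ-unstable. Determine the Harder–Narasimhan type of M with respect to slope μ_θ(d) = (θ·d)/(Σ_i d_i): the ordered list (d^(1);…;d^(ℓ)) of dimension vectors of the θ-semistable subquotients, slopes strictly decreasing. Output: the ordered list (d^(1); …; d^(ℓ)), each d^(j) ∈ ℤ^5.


Interval decomposition of M: I[1,1]^2, I[1,5], I[3,3]^2, I[4,4].
HN type (ℓ=5): μ^(1)=27; μ^(2)=17; μ^(3)=7; μ^(4)=-13; μ^(5)=-23

((0, 0, 0, 1, 0); (0, 0, 2, 0, 0); (0, 0, 1, 1, 1); (0, 1, 0, 0, 0); (3, 0, 0, 0, 0))


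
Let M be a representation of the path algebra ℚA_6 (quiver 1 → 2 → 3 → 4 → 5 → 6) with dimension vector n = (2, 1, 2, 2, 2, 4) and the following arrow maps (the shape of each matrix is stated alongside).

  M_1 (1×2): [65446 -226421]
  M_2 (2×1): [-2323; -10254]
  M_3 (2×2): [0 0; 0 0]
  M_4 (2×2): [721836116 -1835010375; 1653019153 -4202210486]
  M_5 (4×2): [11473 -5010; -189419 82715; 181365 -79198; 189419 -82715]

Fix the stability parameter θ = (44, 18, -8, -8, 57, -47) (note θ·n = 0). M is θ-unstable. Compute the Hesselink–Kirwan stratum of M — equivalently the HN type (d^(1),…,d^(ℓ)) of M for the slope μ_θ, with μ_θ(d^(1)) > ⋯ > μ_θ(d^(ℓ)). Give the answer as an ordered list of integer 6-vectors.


Via rank(M_{q-1}∘⋯∘M_p): M ≅ I[1,1], I[1,3], I[3,3], I[4,6]^2, I[6,6]^2.
μ_θ-semistable layers: μ^(1)=44; μ^(2)=18; μ^(3)=5; μ^(4)=-8; μ^(5)=-47

((1, 0, 0, 0, 0, 0); (1, 1, 1, 0, 0, 0); (0, 0, 0, 0, 2, 2); (0, 0, 1, 2, 0, 0); (0, 0, 0, 0, 0, 2))


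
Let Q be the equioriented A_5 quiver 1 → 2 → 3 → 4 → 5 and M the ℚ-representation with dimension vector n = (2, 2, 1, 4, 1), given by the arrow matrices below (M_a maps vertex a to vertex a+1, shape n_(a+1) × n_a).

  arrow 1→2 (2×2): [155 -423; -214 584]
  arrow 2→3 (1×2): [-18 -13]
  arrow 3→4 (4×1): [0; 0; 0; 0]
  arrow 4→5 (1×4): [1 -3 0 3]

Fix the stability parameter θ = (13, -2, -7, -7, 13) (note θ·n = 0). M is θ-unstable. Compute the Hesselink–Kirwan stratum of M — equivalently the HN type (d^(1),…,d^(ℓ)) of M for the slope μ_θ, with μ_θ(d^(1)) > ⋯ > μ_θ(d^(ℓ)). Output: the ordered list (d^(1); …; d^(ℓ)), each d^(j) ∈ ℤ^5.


Barcode: M ≅ I[1,2], I[1,3], I[4,4]^3, I[4,5]. HN layers by μ_θ (4 steps, strictly decreasing):
  μ^(1)=13; μ^(2)=11/2; μ^(3)=4/3; μ^(4)=-7

((0, 0, 0, 0, 1); (1, 1, 0, 0, 0); (1, 1, 1, 0, 0); (0, 0, 0, 4, 0))


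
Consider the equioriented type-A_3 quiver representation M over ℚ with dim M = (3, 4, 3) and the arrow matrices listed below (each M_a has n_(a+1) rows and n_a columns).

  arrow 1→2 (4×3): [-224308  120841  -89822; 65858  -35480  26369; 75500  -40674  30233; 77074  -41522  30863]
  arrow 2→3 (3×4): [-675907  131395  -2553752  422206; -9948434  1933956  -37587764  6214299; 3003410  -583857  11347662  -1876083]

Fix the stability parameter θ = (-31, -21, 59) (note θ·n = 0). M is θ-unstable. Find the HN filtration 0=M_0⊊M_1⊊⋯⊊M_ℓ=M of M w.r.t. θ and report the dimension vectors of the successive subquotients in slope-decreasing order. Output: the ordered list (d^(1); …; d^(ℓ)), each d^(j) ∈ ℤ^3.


Barcode: M ≅ I[1,2], I[1,3]^2, I[2,3]. HN layers by μ_θ (3 steps, strictly decreasing):
  μ^(1)=59; μ^(2)=-21; μ^(3)=-31

((0, 0, 3); (0, 4, 0); (3, 0, 0))


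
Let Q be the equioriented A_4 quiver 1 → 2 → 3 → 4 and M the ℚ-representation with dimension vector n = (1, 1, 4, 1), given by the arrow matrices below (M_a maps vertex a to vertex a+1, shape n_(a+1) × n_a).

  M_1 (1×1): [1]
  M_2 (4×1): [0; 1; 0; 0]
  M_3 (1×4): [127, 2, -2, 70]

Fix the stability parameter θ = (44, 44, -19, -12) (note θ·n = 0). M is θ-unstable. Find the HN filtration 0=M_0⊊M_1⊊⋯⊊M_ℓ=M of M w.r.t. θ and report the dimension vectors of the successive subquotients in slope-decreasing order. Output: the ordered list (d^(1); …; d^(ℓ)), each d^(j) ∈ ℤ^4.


Via rank(M_{q-1}∘⋯∘M_p): M ≅ I[1,4], I[3,3]^3.
μ_θ-semistable layers: μ^(1)=57/4; μ^(2)=-19

((1, 1, 1, 1); (0, 0, 3, 0))


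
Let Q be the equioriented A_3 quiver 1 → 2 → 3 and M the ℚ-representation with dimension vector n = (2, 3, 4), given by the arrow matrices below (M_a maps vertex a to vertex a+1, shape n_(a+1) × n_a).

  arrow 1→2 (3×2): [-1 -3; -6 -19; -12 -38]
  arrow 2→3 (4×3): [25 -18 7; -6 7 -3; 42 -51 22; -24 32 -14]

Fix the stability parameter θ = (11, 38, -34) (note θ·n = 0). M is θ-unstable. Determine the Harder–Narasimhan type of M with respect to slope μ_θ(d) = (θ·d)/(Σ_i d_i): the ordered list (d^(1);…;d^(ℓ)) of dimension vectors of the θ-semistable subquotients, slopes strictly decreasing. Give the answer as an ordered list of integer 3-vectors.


Barcode: M ≅ I[1,3]^2, I[2,3], I[3,3]. HN layers by μ_θ (3 steps, strictly decreasing):
  μ^(1)=5; μ^(2)=2; μ^(3)=-34

((2, 2, 2); (0, 1, 1); (0, 0, 1))


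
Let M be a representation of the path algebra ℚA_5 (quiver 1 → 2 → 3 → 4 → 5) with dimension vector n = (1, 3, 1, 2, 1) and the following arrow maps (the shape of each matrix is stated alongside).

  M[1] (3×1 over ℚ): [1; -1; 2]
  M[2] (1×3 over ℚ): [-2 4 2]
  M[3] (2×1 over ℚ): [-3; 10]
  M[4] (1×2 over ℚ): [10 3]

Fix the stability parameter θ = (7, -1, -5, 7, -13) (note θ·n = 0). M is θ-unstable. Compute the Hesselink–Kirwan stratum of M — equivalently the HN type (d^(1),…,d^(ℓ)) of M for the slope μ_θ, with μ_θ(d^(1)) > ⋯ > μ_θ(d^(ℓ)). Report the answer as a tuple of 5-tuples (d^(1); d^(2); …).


Interval decomposition of M: I[1,4], I[2,2]^2, I[4,5].
HN type (ℓ=4): μ^(1)=7; μ^(2)=1/3; μ^(3)=-1; μ^(4)=-3

((0, 0, 0, 1, 0); (1, 1, 1, 0, 0); (0, 2, 0, 0, 0); (0, 0, 0, 1, 1))


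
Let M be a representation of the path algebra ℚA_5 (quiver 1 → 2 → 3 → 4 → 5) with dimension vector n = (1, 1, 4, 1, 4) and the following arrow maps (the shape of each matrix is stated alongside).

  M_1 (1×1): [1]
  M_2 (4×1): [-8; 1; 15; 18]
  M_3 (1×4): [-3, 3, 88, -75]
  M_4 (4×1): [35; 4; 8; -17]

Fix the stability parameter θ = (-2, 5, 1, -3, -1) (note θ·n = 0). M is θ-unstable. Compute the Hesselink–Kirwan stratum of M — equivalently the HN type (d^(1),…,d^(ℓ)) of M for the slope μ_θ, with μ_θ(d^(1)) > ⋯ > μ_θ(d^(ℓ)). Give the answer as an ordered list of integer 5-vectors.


Barcode: M ≅ I[1,5], I[3,3]^3, I[5,5]^3. HN layers by μ_θ (4 steps, strictly decreasing):
  μ^(1)=1; μ^(2)=1/2; μ^(3)=-1; μ^(4)=-2

((0, 0, 3, 0, 0); (0, 1, 1, 1, 1); (0, 0, 0, 0, 3); (1, 0, 0, 0, 0))


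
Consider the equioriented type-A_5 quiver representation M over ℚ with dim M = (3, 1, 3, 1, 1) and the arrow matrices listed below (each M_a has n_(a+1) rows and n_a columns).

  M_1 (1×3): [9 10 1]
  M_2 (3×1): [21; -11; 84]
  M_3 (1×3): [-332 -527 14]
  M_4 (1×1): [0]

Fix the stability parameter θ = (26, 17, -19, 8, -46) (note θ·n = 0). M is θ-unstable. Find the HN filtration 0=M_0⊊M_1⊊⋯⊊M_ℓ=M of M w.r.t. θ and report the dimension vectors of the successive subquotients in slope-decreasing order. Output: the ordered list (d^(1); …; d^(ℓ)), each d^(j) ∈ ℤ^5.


Barcode: M ≅ I[1,1]^2, I[1,4], I[3,3]^2, I[5,5]. HN layers by μ_θ (4 steps, strictly decreasing):
  μ^(1)=26; μ^(2)=8; μ^(3)=-19; μ^(4)=-46

((2, 0, 0, 0, 0); (1, 1, 1, 1, 0); (0, 0, 2, 0, 0); (0, 0, 0, 0, 1))


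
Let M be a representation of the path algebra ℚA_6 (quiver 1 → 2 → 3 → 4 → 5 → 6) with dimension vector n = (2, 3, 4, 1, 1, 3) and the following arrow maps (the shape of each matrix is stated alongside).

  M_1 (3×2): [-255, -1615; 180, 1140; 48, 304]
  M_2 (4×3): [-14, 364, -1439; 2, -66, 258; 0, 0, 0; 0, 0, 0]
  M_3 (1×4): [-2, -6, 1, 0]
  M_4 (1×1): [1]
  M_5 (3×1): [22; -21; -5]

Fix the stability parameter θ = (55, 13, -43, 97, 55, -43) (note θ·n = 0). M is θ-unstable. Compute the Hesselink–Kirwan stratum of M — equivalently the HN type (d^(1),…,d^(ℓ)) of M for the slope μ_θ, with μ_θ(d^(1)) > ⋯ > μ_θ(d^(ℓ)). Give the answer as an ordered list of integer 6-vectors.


Interval decomposition of M: I[1,1], I[1,3], I[2,2], I[2,6], I[3,3]^2, I[6,6]^2.
HN type (ℓ=6): μ^(1)=55; μ^(2)=109/3; μ^(3)=13; μ^(4)=25/3; μ^(5)=-15; μ^(6)=-43

((1, 0, 0, 0, 0, 0); (0, 0, 0, 1, 1, 1); (0, 1, 0, 0, 0, 0); (1, 1, 1, 0, 0, 0); (0, 1, 1, 0, 0, 0); (0, 0, 2, 0, 0, 2))


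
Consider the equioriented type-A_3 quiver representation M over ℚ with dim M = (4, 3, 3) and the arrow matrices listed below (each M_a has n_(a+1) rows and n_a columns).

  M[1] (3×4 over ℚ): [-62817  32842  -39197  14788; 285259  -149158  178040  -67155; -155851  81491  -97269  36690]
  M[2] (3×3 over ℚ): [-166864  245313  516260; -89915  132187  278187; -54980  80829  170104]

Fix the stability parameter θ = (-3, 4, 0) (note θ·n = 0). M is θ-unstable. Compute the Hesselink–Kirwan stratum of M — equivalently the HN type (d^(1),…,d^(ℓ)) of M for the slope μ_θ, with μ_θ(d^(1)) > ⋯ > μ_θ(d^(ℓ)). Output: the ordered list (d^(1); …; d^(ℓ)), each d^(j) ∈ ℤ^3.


Via rank(M_{q-1}∘⋯∘M_p): M ≅ I[1,1], I[1,2], I[1,3]^2, I[3,3].
μ_θ-semistable layers: μ^(1)=4; μ^(2)=2; μ^(3)=0; μ^(4)=-3

((0, 1, 0); (0, 2, 2); (0, 0, 1); (4, 0, 0))


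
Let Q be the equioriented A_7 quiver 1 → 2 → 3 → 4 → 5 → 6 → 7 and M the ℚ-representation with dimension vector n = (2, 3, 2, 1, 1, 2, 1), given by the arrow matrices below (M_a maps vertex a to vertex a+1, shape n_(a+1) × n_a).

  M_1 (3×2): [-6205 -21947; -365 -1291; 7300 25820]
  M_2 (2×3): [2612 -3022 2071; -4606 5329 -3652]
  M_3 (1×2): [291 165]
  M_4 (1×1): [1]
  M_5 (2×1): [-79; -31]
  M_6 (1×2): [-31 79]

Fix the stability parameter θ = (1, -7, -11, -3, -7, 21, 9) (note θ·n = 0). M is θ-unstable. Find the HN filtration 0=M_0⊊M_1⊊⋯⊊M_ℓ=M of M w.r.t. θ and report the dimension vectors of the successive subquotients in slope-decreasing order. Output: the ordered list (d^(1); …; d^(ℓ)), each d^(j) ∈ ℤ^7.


Barcode: M ≅ I[1,1], I[1,6], I[2,2], I[2,3], I[6,7]. HN layers by μ_θ (7 steps, strictly decreasing):
  μ^(1)=21; μ^(2)=15; μ^(3)=1; μ^(4)=-5; μ^(5)=-17/3; μ^(6)=-7; μ^(7)=-9

((0, 0, 0, 0, 0, 1, 0); (0, 0, 0, 0, 0, 1, 1); (1, 0, 0, 0, 0, 0, 0); (0, 0, 0, 1, 1, 0, 0); (1, 1, 1, 0, 0, 0, 0); (0, 1, 0, 0, 0, 0, 0); (0, 1, 1, 0, 0, 0, 0))


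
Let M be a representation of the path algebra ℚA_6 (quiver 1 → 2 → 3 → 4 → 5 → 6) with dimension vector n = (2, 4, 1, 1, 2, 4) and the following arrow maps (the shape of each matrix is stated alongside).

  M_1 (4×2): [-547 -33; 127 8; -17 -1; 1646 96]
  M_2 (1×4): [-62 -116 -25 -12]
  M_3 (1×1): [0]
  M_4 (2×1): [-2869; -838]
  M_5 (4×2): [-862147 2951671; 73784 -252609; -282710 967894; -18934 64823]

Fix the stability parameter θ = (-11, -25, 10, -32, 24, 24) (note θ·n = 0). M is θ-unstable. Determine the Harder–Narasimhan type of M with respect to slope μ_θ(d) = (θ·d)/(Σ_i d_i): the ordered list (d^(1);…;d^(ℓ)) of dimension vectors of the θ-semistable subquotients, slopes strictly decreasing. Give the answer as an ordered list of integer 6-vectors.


Via rank(M_{q-1}∘⋯∘M_p): M ≅ I[1,2], I[1,3], I[2,2]^2, I[4,6], I[5,6], I[6,6]^2.
μ_θ-semistable layers: μ^(1)=24; μ^(2)=10; μ^(3)=-18; μ^(4)=-25; μ^(5)=-32

((0, 0, 0, 0, 2, 4); (0, 0, 1, 0, 0, 0); (2, 2, 0, 0, 0, 0); (0, 2, 0, 0, 0, 0); (0, 0, 0, 1, 0, 0))


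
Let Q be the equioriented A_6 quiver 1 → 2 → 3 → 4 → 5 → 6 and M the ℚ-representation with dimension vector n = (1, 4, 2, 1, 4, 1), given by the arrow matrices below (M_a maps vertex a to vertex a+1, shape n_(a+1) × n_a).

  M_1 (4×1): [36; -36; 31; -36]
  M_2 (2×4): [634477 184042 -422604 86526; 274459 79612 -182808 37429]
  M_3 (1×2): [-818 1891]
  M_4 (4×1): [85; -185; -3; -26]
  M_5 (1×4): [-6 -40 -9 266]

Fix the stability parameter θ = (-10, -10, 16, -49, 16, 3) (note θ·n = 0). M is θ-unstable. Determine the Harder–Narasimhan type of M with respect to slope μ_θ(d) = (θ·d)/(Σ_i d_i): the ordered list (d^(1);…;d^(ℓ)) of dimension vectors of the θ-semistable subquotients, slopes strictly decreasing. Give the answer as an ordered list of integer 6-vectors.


Via rank(M_{q-1}∘⋯∘M_p): M ≅ I[1,2], I[2,2], I[2,3], I[2,6], I[5,5]^3.
μ_θ-semistable layers: μ^(1)=16; μ^(2)=19/2; μ^(3)=-10; μ^(4)=-43/3

((0, 0, 1, 0, 3, 0); (0, 0, 0, 0, 1, 1); (1, 3, 0, 0, 0, 0); (0, 1, 1, 1, 0, 0))


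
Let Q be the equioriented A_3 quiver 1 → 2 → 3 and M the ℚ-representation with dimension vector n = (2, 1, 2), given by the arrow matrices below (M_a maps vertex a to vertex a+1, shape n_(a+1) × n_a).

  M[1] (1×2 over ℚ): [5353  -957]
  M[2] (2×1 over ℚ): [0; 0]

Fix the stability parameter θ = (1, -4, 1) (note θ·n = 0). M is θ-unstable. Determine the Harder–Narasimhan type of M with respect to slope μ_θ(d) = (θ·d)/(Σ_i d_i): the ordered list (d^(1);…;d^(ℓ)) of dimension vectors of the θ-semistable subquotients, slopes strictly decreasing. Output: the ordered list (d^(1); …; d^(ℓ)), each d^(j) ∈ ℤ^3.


Via rank(M_{q-1}∘⋯∘M_p): M ≅ I[1,1], I[1,2], I[3,3]^2.
μ_θ-semistable layers: μ^(1)=1; μ^(2)=-3/2

((1, 0, 2); (1, 1, 0))


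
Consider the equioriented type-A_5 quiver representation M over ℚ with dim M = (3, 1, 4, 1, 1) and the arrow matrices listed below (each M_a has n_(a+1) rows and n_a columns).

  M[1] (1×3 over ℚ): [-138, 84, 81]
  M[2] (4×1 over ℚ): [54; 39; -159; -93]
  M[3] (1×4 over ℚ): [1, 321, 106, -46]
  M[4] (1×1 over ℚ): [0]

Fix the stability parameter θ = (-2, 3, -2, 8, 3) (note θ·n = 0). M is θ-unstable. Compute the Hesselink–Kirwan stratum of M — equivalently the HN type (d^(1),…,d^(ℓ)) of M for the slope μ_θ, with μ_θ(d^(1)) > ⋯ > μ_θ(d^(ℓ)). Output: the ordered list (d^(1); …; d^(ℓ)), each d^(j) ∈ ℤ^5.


Barcode: M ≅ I[1,1]^2, I[1,4], I[3,3]^3, I[5,5]. HN layers by μ_θ (4 steps, strictly decreasing):
  μ^(1)=8; μ^(2)=3; μ^(3)=1/2; μ^(4)=-2

((0, 0, 0, 1, 0); (0, 0, 0, 0, 1); (0, 1, 1, 0, 0); (3, 0, 3, 0, 0))


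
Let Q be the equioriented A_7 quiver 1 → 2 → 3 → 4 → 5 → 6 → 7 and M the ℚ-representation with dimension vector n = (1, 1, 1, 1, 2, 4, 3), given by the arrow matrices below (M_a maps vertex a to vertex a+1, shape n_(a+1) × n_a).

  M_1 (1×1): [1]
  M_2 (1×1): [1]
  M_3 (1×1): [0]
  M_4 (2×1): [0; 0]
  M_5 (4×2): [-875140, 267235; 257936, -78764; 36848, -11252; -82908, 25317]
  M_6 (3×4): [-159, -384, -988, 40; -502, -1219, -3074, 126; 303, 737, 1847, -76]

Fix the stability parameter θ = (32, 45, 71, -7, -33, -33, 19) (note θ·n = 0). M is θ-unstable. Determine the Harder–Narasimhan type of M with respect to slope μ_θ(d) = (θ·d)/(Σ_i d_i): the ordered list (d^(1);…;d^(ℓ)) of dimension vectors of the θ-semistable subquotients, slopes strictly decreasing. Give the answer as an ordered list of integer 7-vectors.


Barcode: M ≅ I[1,3], I[4,4], I[5,5], I[5,7], I[6,6], I[6,7]^2. HN layers by μ_θ (6 steps, strictly decreasing):
  μ^(1)=71; μ^(2)=45; μ^(3)=32; μ^(4)=19; μ^(5)=-7; μ^(6)=-33

((0, 0, 1, 0, 0, 0, 0); (0, 1, 0, 0, 0, 0, 0); (1, 0, 0, 0, 0, 0, 0); (0, 0, 0, 0, 0, 0, 3); (0, 0, 0, 1, 0, 0, 0); (0, 0, 0, 0, 2, 4, 0))


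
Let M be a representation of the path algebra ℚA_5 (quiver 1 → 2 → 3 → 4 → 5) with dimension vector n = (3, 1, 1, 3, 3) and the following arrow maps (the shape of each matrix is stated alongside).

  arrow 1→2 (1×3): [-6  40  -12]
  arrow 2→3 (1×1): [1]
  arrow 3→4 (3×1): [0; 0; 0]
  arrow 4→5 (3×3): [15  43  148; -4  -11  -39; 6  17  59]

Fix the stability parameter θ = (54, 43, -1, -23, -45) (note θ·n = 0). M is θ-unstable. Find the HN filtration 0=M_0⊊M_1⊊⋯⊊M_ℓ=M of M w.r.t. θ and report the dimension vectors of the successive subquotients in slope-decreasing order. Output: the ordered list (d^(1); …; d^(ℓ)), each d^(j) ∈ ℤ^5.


Via rank(M_{q-1}∘⋯∘M_p): M ≅ I[1,1]^2, I[1,3], I[4,4], I[4,5]^2, I[5,5].
μ_θ-semistable layers: μ^(1)=54; μ^(2)=32; μ^(3)=-23; μ^(4)=-34; μ^(5)=-45

((2, 0, 0, 0, 0); (1, 1, 1, 0, 0); (0, 0, 0, 1, 0); (0, 0, 0, 2, 2); (0, 0, 0, 0, 1))


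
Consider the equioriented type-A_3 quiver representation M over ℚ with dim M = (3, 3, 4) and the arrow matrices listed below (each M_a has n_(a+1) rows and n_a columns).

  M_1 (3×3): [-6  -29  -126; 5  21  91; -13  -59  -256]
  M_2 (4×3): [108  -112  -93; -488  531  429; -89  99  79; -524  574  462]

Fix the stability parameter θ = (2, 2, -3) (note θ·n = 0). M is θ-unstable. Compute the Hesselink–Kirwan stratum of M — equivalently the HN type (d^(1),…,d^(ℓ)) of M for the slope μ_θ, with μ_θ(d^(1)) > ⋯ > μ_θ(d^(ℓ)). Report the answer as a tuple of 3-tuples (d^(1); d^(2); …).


Interval decomposition of M: I[1,3]^3, I[3,3].
HN type (ℓ=2): μ^(1)=1/3; μ^(2)=-3

((3, 3, 3); (0, 0, 1))


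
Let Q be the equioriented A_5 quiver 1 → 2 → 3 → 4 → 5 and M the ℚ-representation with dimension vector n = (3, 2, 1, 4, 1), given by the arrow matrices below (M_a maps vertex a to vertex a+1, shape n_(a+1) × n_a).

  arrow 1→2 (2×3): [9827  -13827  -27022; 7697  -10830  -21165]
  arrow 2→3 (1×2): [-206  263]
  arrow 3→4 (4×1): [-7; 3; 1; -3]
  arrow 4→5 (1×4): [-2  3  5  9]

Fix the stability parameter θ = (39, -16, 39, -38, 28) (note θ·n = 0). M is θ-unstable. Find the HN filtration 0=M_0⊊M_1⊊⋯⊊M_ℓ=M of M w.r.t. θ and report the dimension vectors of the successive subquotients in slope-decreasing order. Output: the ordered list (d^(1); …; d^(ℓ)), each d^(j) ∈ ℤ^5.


Barcode: M ≅ I[1,1], I[1,2], I[1,5], I[4,4]^3. HN layers by μ_θ (5 steps, strictly decreasing):
  μ^(1)=39; μ^(2)=28; μ^(3)=23/2; μ^(4)=6; μ^(5)=-38

((1, 0, 0, 0, 0); (0, 0, 0, 0, 1); (1, 1, 0, 0, 0); (1, 1, 1, 1, 0); (0, 0, 0, 3, 0))


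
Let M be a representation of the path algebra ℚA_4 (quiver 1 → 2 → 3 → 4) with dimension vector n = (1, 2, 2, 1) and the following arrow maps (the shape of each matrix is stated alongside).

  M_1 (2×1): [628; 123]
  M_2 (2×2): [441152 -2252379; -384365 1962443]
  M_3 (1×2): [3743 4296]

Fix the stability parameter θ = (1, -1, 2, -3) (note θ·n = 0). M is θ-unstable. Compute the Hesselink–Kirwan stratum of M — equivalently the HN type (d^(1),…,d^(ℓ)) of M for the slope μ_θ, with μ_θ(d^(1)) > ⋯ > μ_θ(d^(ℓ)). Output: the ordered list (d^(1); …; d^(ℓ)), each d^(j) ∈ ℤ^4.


Interval decomposition of M: I[1,4], I[2,3].
HN type (ℓ=3): μ^(1)=2; μ^(2)=-1/4; μ^(3)=-1

((0, 0, 1, 0); (1, 1, 1, 1); (0, 1, 0, 0))


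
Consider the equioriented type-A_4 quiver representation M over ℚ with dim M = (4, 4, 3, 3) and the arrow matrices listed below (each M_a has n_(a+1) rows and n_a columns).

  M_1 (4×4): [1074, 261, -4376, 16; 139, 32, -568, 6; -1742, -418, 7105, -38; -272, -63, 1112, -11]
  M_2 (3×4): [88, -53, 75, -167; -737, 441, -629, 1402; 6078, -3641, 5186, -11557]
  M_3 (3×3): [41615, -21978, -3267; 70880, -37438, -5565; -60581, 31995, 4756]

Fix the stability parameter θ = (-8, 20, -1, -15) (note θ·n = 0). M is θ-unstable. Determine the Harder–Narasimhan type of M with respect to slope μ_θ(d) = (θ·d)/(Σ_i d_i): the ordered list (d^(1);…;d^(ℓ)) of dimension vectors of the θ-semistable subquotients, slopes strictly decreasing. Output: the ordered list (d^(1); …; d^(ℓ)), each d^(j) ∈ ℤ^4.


Interval decomposition of M: I[1,2], I[1,4]^3.
HN type (ℓ=3): μ^(1)=20; μ^(2)=4/3; μ^(3)=-8

((0, 1, 0, 0); (0, 3, 3, 3); (4, 0, 0, 0))


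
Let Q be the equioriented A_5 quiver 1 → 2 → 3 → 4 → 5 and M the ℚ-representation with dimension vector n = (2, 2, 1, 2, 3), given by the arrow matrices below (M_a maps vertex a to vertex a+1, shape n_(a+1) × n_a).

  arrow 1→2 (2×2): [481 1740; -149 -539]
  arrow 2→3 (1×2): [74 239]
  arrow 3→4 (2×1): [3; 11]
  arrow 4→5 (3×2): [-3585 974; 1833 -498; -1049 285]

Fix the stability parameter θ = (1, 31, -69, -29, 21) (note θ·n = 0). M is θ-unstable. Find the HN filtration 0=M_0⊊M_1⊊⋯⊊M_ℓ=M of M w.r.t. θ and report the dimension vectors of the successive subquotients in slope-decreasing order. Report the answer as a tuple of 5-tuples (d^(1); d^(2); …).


Barcode: M ≅ I[1,2], I[1,5], I[4,5], I[5,5]. HN layers by μ_θ (5 steps, strictly decreasing):
  μ^(1)=31; μ^(2)=21; μ^(3)=1; μ^(4)=-33/2; μ^(5)=-29

((0, 1, 0, 0, 0); (0, 0, 0, 0, 3); (1, 0, 0, 0, 0); (1, 1, 1, 1, 0); (0, 0, 0, 1, 0))


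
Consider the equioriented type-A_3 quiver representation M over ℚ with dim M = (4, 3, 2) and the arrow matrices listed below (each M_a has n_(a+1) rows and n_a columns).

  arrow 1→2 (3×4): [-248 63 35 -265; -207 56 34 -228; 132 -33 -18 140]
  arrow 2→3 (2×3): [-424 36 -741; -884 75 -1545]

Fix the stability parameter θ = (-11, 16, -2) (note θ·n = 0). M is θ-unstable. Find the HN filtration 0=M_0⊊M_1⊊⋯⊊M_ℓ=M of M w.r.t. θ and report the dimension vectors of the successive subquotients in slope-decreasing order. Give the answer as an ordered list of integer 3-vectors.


Via rank(M_{q-1}∘⋯∘M_p): M ≅ I[1,1], I[1,2], I[1,3]^2.
μ_θ-semistable layers: μ^(1)=16; μ^(2)=7; μ^(3)=-11

((0, 1, 0); (0, 2, 2); (4, 0, 0))


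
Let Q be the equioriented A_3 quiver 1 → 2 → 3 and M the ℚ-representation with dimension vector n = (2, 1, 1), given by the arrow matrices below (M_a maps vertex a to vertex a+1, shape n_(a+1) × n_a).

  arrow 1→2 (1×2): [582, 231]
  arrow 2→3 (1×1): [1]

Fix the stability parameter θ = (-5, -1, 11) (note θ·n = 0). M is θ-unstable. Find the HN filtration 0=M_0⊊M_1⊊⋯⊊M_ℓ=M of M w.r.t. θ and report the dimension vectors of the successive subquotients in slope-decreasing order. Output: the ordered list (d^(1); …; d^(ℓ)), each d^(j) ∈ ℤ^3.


Interval decomposition of M: I[1,1], I[1,3].
HN type (ℓ=3): μ^(1)=11; μ^(2)=-1; μ^(3)=-5

((0, 0, 1); (0, 1, 0); (2, 0, 0))


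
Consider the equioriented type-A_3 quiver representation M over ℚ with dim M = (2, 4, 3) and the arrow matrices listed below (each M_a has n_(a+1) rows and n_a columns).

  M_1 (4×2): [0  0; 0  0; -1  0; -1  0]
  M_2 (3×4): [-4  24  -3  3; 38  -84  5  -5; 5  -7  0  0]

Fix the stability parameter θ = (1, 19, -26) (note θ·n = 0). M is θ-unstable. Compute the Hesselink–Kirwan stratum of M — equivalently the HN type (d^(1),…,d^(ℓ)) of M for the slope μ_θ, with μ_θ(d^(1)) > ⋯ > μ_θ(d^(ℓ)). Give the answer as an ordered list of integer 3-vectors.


Interval decomposition of M: I[1,1], I[1,2], I[2,3]^3.
HN type (ℓ=3): μ^(1)=19; μ^(2)=1; μ^(3)=-7/2

((0, 1, 0); (2, 0, 0); (0, 3, 3))


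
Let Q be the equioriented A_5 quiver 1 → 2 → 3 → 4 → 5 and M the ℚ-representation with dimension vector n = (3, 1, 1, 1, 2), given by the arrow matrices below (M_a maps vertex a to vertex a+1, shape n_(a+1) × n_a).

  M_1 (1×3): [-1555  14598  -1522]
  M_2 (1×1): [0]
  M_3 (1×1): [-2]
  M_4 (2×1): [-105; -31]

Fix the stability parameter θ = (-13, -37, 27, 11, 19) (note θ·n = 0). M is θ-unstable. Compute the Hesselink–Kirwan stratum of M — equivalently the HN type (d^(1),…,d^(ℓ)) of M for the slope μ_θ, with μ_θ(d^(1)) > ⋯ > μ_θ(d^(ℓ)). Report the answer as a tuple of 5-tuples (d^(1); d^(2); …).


Interval decomposition of M: I[1,1]^2, I[1,2], I[3,5], I[5,5].
HN type (ℓ=3): μ^(1)=19; μ^(2)=-13; μ^(3)=-25

((0, 0, 1, 1, 2); (2, 0, 0, 0, 0); (1, 1, 0, 0, 0))


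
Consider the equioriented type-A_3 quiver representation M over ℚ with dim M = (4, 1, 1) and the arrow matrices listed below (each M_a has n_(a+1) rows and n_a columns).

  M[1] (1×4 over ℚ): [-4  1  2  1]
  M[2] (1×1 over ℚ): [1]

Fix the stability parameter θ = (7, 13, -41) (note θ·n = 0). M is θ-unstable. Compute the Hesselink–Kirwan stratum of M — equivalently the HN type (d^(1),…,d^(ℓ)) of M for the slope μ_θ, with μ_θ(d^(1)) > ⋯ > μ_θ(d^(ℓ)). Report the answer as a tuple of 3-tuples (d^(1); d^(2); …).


Barcode: M ≅ I[1,1]^3, I[1,3]. HN layers by μ_θ (2 steps, strictly decreasing):
  μ^(1)=7; μ^(2)=-7

((3, 0, 0); (1, 1, 1))


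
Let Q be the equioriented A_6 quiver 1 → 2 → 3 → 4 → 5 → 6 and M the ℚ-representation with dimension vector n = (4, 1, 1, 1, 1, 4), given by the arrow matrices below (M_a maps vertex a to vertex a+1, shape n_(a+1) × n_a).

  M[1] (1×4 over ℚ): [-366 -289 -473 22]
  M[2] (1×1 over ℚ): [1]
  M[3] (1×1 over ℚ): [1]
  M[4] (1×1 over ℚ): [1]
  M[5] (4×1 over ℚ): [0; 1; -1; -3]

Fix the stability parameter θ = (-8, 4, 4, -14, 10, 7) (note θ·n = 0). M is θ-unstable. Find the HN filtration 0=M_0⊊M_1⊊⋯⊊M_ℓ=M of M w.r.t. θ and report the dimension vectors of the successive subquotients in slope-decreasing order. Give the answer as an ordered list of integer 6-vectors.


Interval decomposition of M: I[1,1]^3, I[1,6], I[6,6]^3.
HN type (ℓ=4): μ^(1)=17/2; μ^(2)=7; μ^(3)=-2; μ^(4)=-8

((0, 0, 0, 0, 1, 1); (0, 0, 0, 0, 0, 3); (0, 1, 1, 1, 0, 0); (4, 0, 0, 0, 0, 0))


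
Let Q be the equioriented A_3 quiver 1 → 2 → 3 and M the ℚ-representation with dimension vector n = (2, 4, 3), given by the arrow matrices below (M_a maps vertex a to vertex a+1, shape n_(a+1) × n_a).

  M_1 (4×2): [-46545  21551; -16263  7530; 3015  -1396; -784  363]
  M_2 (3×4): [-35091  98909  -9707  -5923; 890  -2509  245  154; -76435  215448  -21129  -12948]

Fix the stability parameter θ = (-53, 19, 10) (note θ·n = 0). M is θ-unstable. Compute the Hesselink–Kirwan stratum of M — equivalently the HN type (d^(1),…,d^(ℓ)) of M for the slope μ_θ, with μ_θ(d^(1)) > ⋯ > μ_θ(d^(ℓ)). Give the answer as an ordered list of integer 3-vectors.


Barcode: M ≅ I[1,3]^2, I[2,2], I[2,3]. HN layers by μ_θ (3 steps, strictly decreasing):
  μ^(1)=19; μ^(2)=29/2; μ^(3)=-53

((0, 1, 0); (0, 3, 3); (2, 0, 0))


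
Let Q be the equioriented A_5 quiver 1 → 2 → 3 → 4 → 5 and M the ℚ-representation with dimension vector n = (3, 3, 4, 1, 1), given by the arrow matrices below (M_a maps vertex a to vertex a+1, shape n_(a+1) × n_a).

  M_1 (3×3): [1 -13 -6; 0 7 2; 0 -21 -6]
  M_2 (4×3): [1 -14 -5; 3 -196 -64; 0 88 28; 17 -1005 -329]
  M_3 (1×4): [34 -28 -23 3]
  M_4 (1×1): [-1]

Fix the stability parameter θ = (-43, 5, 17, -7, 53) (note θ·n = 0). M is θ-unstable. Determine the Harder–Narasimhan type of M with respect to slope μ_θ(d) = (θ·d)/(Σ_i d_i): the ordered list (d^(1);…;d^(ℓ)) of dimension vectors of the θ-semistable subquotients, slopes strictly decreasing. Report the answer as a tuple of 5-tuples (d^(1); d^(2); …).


Interval decomposition of M: I[1,1], I[1,3], I[1,5], I[2,3], I[3,3].
HN type (ℓ=4): μ^(1)=53; μ^(2)=17; μ^(3)=5; μ^(4)=-43

((0, 0, 0, 0, 1); (0, 0, 3, 0, 0); (0, 3, 1, 1, 0); (3, 0, 0, 0, 0))


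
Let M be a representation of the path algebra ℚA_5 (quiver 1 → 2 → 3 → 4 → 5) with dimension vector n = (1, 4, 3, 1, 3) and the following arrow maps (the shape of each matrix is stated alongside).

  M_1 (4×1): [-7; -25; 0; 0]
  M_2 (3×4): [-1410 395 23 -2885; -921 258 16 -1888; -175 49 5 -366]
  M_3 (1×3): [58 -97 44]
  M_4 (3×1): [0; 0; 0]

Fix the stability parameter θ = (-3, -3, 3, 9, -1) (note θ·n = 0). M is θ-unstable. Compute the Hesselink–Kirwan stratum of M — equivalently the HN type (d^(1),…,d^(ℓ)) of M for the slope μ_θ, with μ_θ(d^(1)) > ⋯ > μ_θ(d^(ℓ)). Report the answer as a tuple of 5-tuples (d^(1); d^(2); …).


Interval decomposition of M: I[1,4], I[2,2], I[2,3]^2, I[5,5]^3.
HN type (ℓ=4): μ^(1)=9; μ^(2)=3; μ^(3)=-1; μ^(4)=-3

((0, 0, 0, 1, 0); (0, 0, 3, 0, 0); (0, 0, 0, 0, 3); (1, 4, 0, 0, 0))


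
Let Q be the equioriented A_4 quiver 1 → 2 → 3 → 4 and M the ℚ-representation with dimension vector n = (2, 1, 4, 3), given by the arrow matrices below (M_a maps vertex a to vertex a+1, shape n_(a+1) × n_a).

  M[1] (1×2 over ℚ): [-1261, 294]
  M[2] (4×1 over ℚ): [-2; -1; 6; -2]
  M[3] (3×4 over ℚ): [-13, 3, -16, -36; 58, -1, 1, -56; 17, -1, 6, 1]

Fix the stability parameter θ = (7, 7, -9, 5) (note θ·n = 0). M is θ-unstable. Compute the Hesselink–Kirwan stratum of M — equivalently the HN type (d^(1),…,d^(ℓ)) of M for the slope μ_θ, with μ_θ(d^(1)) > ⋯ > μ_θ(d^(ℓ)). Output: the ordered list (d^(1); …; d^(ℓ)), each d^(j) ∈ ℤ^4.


Barcode: M ≅ I[1,1], I[1,4], I[3,3], I[3,4]^2. HN layers by μ_θ (4 steps, strictly decreasing):
  μ^(1)=7; μ^(2)=5; μ^(3)=5/3; μ^(4)=-9

((1, 0, 0, 0); (0, 0, 0, 3); (1, 1, 1, 0); (0, 0, 3, 0))


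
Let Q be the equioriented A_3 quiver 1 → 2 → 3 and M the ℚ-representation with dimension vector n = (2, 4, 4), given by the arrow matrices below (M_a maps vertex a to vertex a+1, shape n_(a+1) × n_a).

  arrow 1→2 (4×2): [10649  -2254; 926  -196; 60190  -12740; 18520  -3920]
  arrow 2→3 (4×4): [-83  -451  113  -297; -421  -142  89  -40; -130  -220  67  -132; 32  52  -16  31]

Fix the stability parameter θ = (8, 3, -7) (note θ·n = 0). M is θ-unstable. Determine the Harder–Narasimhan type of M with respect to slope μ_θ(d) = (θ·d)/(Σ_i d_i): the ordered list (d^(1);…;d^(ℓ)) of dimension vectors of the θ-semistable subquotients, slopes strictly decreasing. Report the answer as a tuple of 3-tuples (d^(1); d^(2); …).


Barcode: M ≅ I[1,1], I[1,3], I[2,3]^3. HN layers by μ_θ (3 steps, strictly decreasing):
  μ^(1)=8; μ^(2)=4/3; μ^(3)=-2

((1, 0, 0); (1, 1, 1); (0, 3, 3))
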